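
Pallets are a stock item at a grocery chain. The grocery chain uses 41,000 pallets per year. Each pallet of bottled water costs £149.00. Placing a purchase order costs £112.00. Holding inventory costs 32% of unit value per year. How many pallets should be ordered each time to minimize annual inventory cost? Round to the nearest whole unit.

Holding cost H = 0.32 × £149.00 = £47.6800 per unit per year.
EOQ = √(2DS / H) = √(2 × 41,000 × 112 / 47.68).
= √(9,184,000 / 47.68) = √192,617.4497 ≈ 438.882.

Q* ≈ 439 pallets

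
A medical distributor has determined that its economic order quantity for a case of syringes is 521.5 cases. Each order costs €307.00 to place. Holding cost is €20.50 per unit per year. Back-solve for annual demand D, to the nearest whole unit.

D ≈ 9,080 cases per year

Invert the EOQ relation Q*² = 2DS/H.
From Q* = √(2DS/H): D = Q*²H / (2S) = 521.5² × 20.5 / (2 × 307) = 9080.173.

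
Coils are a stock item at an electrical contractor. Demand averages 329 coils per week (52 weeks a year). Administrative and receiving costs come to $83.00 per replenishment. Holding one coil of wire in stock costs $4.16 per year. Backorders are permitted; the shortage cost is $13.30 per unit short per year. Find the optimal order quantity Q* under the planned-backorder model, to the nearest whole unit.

Q* ≈ 947 coils

Annual demand D = 329 × 52 = 17,108.
With planned backorders, Q* = √(2DS/H) · √((H+B)/B).
√(2DS/H) = √(2 × 17,108 × 83 / 4.16) = 826.241.
√((H+B)/B) = √((4.16+13.3)/13.3) = 1.1458.
Q* ≈ 946.680.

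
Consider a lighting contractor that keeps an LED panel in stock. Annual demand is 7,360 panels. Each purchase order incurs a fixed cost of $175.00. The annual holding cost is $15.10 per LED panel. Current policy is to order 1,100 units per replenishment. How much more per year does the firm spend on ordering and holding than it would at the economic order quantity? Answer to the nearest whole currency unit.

Extra cost ≈ $3,239 per year

EOQ = √(2DS/H) = √(2 × 7,360 × 175 / 15.1) ≈ 413.03.
Cost at Q* = (D/Q*)S + (Q*/2)H = √(2DSH) ≈ $6,236.79.
Cost at Q = 1,100: (7,360/1,100)×175 + (1,100/2)×15.1 = $1,170.91 + $8,305.00 = $9,475.91.
Excess = $9,475.91 − $6,236.79 = $3,239.12.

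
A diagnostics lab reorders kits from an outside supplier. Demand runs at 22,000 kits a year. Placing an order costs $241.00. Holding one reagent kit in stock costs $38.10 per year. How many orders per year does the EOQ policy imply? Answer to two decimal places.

N ≈ 41.70 orders per year

EOQ = √(2DS/H) = √(2 × 22,000 × 241 / 38.1) ≈ 527.56.
Orders per year = D / Q* = 22,000 / 527.56 ≈ 41.701.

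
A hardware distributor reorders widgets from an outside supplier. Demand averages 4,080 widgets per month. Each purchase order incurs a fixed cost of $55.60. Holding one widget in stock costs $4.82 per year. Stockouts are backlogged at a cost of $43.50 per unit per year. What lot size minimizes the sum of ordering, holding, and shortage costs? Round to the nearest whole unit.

Annual demand D = 4,080 × 12 = 48,960.
With planned backorders, Q* = √(2DS/H) · √((H+B)/B).
√(2DS/H) = √(2 × 48,960 × 55.6 / 4.82) = 1062.795.
√((H+B)/B) = √((4.82+43.5)/43.5) = 1.0539.
Q* ≈ 1120.130.

Q* ≈ 1,120 widgets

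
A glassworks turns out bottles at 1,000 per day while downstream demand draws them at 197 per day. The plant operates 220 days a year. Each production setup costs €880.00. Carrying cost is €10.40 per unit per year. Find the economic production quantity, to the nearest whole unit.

Annual demand D = 197 × 220 = 43,340.
Production build-up factor (1 − d/p) = 1 − 197/1,000 = 0.8030.
Q* = √(2DS / (H(1 − d/p))) = √(2 × 43,340 × 880 / (10.4 × 0.8030)).
= √(76,278,400 / 8.3512) ≈ 3022.222.

Q* ≈ 3,022 bottles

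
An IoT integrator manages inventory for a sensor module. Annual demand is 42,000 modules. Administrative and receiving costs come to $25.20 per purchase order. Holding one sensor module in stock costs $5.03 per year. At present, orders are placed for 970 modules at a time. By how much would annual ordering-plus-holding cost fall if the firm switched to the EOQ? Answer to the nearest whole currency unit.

Extra cost ≈ $268 per year

EOQ = √(2DS/H) = √(2 × 42,000 × 25.2 / 5.03) ≈ 648.72.
Cost at Q* = (D/Q*)S + (Q*/2)H = √(2DSH) ≈ $3,263.05.
Cost at Q = 970: (42,000/970)×25.2 + (970/2)×5.03 = $1,091.13 + $2,439.55 = $3,530.68.
Excess = $3,530.68 − $3,263.05 = $267.63.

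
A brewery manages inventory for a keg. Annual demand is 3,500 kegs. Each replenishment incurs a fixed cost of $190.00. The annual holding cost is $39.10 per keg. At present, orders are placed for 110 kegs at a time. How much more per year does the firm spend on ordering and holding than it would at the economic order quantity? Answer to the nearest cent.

Extra cost ≈ $984.64 per year

EOQ = √(2DS/H) = √(2 × 3,500 × 190 / 39.1) ≈ 184.43.
Cost at Q* = (D/Q*)S + (Q*/2)H = √(2DSH) ≈ $7,211.31.
Cost at Q = 110: (3,500/110)×190 + (110/2)×39.1 = $6,045.45 + $2,150.50 = $8,195.95.
Excess = $8,195.95 − $7,211.31 = $984.64.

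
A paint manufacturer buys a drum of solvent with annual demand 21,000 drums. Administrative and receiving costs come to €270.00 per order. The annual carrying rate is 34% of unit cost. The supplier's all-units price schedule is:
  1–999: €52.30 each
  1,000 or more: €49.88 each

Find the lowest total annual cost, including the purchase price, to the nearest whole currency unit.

Holding cost per unit per year at price C is H = 0.34·C.
For each price level, check whether its EOQ is feasible; otherwise the best quantity at that price is the breakpoint.
EOQ at €52.30 = 798.6 (feasible in tier 1): TC = 21,000×€52.30 + (21,000/798.6)×270 + (798.6/2)×0.34×€52.30 = €1,112,500.28.
EOQ at €49.88 = 817.7 < 1000, so use break Q=1000: TC = 21,000×€49.88 + (21,000/1000.0)×270 + (1000.0/2)×0.34×€49.88 = €1,061,629.60.
Lowest total cost among the candidates is at Q = 1000.0.

TC* ≈ €1,061,630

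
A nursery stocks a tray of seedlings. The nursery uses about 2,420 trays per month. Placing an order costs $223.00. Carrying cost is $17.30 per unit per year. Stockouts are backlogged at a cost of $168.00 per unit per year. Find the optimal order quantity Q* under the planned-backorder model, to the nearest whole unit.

Q* ≈ 909 trays

Annual demand D = 2,420 × 12 = 29,040.
With planned backorders, Q* = √(2DS/H) · √((H+B)/B).
√(2DS/H) = √(2 × 29,040 × 223 / 17.3) = 865.252.
√((H+B)/B) = √((17.3+168)/168) = 1.0502.
Q* ≈ 908.711.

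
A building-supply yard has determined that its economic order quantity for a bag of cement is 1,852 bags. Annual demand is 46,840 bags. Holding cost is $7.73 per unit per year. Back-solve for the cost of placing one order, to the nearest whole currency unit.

S ≈ $283

The basic EOQ model gives Q* = √(2DS/H); rearrange for the unknown.
From Q* = √(2DS/H): S = Q*²H / (2D) = 1,852² × 7.73 / (2 × 46,840) = 283.0183.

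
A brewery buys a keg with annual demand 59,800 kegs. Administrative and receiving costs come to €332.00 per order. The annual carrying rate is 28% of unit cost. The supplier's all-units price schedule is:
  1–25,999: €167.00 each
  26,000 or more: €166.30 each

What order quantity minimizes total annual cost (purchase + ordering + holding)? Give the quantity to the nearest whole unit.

Q* ≈ 922 kegs

Holding cost per unit per year at price C is H = 0.28·C.
Candidates are each tier's EOQ (if it falls in that tier) and each price-break quantity.
EOQ at €167.00 = 921.5 (feasible in tier 1): TC = 59,800×€167.00 + (59,800/921.5)×332 + (921.5/2)×0.28×€167.00 = €10,029,689.54.
EOQ at €166.30 = 923.4 < 26000, so use break Q=26000: TC = 59,800×€166.30 + (59,800/26000.0)×332 + (26000.0/2)×0.28×€166.30 = €10,550,835.60.
Lowest total cost is €10,029,689.54 at Q = 921.5.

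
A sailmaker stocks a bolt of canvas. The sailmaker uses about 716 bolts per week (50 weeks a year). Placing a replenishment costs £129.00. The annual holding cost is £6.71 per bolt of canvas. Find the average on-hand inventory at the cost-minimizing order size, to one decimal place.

Average inventory ≈ 586.6 bolts

Annual demand D = 716 × 50 = 35,800.
The optimal lot size = √(2DS/H) = √(2 × 35,800 × 129 / 6.71) ≈ 1173.25.
Average inventory = Q*/2 ≈ 1173.25 / 2 = 586.624.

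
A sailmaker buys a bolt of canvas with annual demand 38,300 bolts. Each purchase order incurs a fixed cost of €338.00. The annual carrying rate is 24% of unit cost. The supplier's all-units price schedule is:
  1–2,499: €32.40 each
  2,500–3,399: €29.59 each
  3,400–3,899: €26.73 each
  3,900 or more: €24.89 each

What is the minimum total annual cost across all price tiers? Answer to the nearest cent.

TC* ≈ €968,254.85

Holding cost per unit per year at price C is H = 0.24·C.
For each price level, check whether its EOQ is feasible; otherwise the best quantity at that price is the breakpoint.
EOQ at €32.40 = 1824.7 (feasible in tier 1): TC = 38,300×€32.40 + (38,300/1824.7)×338 + (1824.7/2)×0.24×€32.40 = €1,255,108.97.
EOQ at €29.59 = 1909.4 < 2500, so use break Q=2500: TC = 38,300×€29.59 + (38,300/2500.0)×338 + (2500.0/2)×0.24×€29.59 = €1,147,352.16.
EOQ at €26.73 = 2008.9 < 3400, so use break Q=3400: TC = 38,300×€26.73 + (38,300/3400.0)×338 + (3400.0/2)×0.24×€26.73 = €1,038,472.31.
EOQ at €24.89 = 2081.9 < 3900, so use break Q=3900: TC = 38,300×€24.89 + (38,300/3900.0)×338 + (3900.0/2)×0.24×€24.89 = €968,254.85.
Lowest total cost among the candidates is at Q = 3900.0.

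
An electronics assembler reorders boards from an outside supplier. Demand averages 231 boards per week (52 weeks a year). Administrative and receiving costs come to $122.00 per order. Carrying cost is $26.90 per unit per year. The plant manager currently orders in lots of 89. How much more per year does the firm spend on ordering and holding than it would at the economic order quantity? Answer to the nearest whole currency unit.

Annual demand D = 231 × 52 = 12,012.
EOQ = √(2DS/H) = √(2 × 12,012 × 122 / 26.9) ≈ 330.09.
Cost at Q* = (D/Q*)S + (Q*/2)H = √(2DSH) ≈ $8,879.30.
Cost at Q = 89: (12,012/89)×122 + (89/2)×26.9 = $16,465.89 + $1,197.05 = $17,662.94.
Excess = $17,662.94 − $8,879.30 = $8,783.64.

Extra cost ≈ $8,784 per year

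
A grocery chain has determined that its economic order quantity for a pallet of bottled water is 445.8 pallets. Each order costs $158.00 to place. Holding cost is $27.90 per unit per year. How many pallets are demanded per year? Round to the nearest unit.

D ≈ 17,547 pallets per year

Invert the EOQ relation Q*² = 2DS/H.
From Q* = √(2DS/H): D = Q*²H / (2S) = 445.8² × 27.9 / (2 × 158) = 17546.773.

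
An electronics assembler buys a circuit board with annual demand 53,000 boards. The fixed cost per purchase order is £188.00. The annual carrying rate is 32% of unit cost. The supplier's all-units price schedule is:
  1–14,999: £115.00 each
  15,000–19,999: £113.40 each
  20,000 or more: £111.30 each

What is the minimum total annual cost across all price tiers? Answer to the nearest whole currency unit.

TC* ≈ £6,122,080

Holding cost per unit per year at price C is H = 0.32·C.
Candidates are each tier's EOQ (if it falls in that tier) and each price-break quantity.
EOQ at £115.00 = 735.9 (feasible in tier 1): TC = 53,000×£115.00 + (53,000/735.9)×188 + (735.9/2)×0.32×£115.00 = £6,122,080.44.
EOQ at £113.40 = 741.1 < 15000, so use break Q=15000: TC = 53,000×£113.40 + (53,000/15000.0)×188 + (15000.0/2)×0.32×£113.40 = £6,283,024.27.
EOQ at £111.30 = 748.0 < 20000, so use break Q=20000: TC = 53,000×£111.30 + (53,000/20000.0)×188 + (20000.0/2)×0.32×£111.30 = £6,255,558.20.
Lowest total cost among the candidates is at Q = 735.9.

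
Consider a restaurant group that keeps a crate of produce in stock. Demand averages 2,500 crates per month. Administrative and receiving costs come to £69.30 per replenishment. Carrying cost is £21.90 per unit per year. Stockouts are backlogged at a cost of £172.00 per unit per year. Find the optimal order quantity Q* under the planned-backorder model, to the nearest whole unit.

Annual demand D = 2,500 × 12 = 30,000.
With planned backorders, Q* = √(2DS/H) · √((H+B)/B).
√(2DS/H) = √(2 × 30,000 × 69.3 / 21.9) = 435.733.
√((H+B)/B) = √((21.9+172)/172) = 1.0618.
Q* ≈ 462.642.

Q* ≈ 463 crates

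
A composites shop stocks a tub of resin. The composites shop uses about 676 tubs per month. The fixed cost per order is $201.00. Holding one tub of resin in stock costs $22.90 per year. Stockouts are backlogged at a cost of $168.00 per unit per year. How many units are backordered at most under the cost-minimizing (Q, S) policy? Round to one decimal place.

S* ≈ 48.3 tubs

Annual demand D = 676 × 12 = 8,112.
With planned backorders, Q* = √(2DS/H) · √((H+B)/B).
√(2DS/H) = √(2 × 8,112 × 201 / 22.9) = 377.363.
√((H+B)/B) = √((22.9+168)/168) = 1.0660.
Q* ≈ 402.261.
S* = Q* · H/(H+B) = 402.261 × 22.9/190.9 ≈ 48.254.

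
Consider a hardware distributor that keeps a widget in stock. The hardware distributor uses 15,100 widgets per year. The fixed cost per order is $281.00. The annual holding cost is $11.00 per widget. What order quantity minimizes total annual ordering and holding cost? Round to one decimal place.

EOQ = √(2DS / H) = √(2 × 15,100 × 281 / 11).
= √(8,486,200 / 11) = √771,472.7273 ≈ 878.335.

Q* ≈ 878.3 widgets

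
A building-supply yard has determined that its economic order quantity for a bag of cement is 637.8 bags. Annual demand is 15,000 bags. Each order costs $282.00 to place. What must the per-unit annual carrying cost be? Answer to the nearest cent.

Squaring Q* = √(2DS/H) gives Q*² = 2DS/H.
From Q* = √(2DS/H): H = 2DS / Q*² = 2 × 15,000 × 282 / 637.8² = 20.7970.

H ≈ $20.80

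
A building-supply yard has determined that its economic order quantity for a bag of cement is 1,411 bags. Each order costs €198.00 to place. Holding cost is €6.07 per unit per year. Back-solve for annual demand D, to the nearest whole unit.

The basic EOQ model gives Q* = √(2DS/H); rearrange for the unknown.
From Q* = √(2DS/H): D = Q*²H / (2S) = 1,411² × 6.07 / (2 × 198) = 30517.400.

D ≈ 30,517 bags per year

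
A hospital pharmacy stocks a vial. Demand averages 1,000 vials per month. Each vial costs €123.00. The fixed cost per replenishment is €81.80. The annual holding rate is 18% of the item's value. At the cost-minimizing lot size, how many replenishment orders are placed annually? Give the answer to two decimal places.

N ≈ 40.30 orders per year

Annual demand D = 1,000 × 12 = 12,000.
Holding cost H = 0.18 × €123.00 = €22.1400 per unit per year.
Q* = √(2DS/H) = √(2 × 12,000 × 81.8 / 22.14) ≈ 297.78.
Orders per year = D / Q* = 12,000 / 297.78 ≈ 40.298.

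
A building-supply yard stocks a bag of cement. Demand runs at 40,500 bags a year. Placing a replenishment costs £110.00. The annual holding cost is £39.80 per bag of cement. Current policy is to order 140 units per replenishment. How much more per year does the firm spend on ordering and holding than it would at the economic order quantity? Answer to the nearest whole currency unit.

Extra cost ≈ £15,776 per year

EOQ = √(2DS/H) = √(2 × 40,500 × 110 / 39.8) ≈ 473.15.
Cost at Q* = (D/Q*)S + (Q*/2)H = √(2DSH) ≈ £18,831.30.
Cost at Q = 140: (40,500/140)×110 + (140/2)×39.8 = £31,821.43 + £2,786.00 = £34,607.43.
Excess = £34,607.43 − £18,831.30 = £15,776.12.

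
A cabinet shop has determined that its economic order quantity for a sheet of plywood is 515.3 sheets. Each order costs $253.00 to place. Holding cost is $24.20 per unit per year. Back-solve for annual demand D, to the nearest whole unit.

Squaring Q* = √(2DS/H) gives Q*² = 2DS/H.
From Q* = √(2DS/H): D = Q*²H / (2S) = 515.3² × 24.2 / (2 × 253) = 12699.456.

D ≈ 12,699 sheets per year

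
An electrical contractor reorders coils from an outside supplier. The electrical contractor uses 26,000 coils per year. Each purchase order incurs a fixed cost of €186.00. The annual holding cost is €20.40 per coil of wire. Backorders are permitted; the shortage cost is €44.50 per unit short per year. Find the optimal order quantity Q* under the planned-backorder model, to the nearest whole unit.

Q* ≈ 832 coils

With planned backorders, Q* = √(2DS/H) · √((H+B)/B).
√(2DS/H) = √(2 × 26,000 × 186 / 20.4) = 688.562.
√((H+B)/B) = √((20.4+44.5)/44.5) = 1.2077.
Q* ≈ 831.544.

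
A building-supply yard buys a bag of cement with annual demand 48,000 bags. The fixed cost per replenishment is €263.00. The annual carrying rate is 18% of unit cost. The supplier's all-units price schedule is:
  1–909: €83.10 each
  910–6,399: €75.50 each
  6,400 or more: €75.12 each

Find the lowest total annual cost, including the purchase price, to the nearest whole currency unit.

Holding cost per unit per year at price C is H = 0.18·C.
For each price level, check whether its EOQ is feasible; otherwise the best quantity at that price is the breakpoint.
Tier 1 (€83.10): EOQ = 1299.2 exceeds tier's upper bound 909, so this tier is dominated.
EOQ at €75.50 = 1363.0 (feasible in tier 2): TC = 48,000×€75.50 + (48,000/1363.0)×263 + (1363.0/2)×0.18×€75.50 = €3,642,523.51.
EOQ at €75.12 = 1366.5 < 6400, so use break Q=6400: TC = 48,000×€75.12 + (48,000/6400.0)×263 + (6400.0/2)×0.18×€75.12 = €3,651,001.62.
Lowest total cost among the candidates is at Q = 1363.0.

TC* ≈ €3,642,524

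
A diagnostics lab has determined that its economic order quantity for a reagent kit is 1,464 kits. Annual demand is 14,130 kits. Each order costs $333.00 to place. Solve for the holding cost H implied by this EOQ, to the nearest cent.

Squaring Q* = √(2DS/H) gives Q*² = 2DS/H.
From Q* = √(2DS/H): H = 2DS / Q*² = 2 × 14,130 × 333 / 1,464² = 4.3907.

H ≈ $4.39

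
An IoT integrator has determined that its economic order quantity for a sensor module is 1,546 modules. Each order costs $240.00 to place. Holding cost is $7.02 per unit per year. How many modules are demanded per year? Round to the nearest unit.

Invert the EOQ relation Q*² = 2DS/H.
From Q* = √(2DS/H): D = Q*²H / (2S) = 1,546² × 7.02 / (2 × 240) = 34955.446.

D ≈ 34,955 modules per year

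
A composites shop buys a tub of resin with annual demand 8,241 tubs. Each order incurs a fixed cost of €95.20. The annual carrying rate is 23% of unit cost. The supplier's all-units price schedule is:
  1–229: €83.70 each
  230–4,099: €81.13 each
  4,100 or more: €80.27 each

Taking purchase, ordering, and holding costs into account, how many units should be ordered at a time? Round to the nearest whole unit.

Q* ≈ 290 tubs

Holding cost per unit per year at price C is H = 0.23·C.
Candidates are each tier's EOQ (if it falls in that tier) and each price-break quantity.
Tier 1 (€83.70): EOQ = 285.5 exceeds tier's upper bound 229, so this tier is dominated.
EOQ at €81.13 = 290.0 (feasible in tier 2): TC = 8,241×€81.13 + (8,241/290.0)×95.2 + (290.0/2)×0.23×€81.13 = €674,003.34.
EOQ at €80.27 = 291.5 < 4100, so use break Q=4100: TC = 8,241×€80.27 + (8,241/4100.0)×95.2 + (4100.0/2)×0.23×€80.27 = €699,543.73.
Lowest total cost is €674,003.34 at Q = 290.0.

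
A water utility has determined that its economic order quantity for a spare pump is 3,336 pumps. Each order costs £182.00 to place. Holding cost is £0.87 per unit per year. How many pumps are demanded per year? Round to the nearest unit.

Squaring Q* = √(2DS/H) gives Q*² = 2DS/H.
From Q* = √(2DS/H): D = Q*²H / (2S) = 3,336² × 0.87 / (2 × 182) = 26599.284.

D ≈ 26,599 pumps per year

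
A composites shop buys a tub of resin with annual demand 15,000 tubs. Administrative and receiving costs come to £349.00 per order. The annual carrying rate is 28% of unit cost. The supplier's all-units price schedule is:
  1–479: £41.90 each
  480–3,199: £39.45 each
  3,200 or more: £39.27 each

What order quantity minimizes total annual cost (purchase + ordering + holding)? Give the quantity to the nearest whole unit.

Holding cost per unit per year at price C is H = 0.28·C.
Candidates are each tier's EOQ (if it falls in that tier) and each price-break quantity.
Tier 1 (£41.90): EOQ = 944.7 exceeds tier's upper bound 479, so this tier is dominated.
EOQ at £39.45 = 973.6 (feasible in tier 2): TC = 15,000×£39.45 + (15,000/973.6)×349 + (973.6/2)×0.28×£39.45 = £602,504.14.
EOQ at £39.27 = 975.8 < 3200, so use break Q=3200: TC = 15,000×£39.27 + (15,000/3200.0)×349 + (3200.0/2)×0.28×£39.27 = £608,278.90.
Lowest total cost is £602,504.14 at Q = 973.6.

Q* ≈ 974 tubs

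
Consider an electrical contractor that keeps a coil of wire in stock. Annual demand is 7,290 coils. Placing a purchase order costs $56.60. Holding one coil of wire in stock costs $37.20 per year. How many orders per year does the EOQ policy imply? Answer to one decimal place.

The optimal lot size = √(2DS/H) = √(2 × 7,290 × 56.6 / 37.2) ≈ 148.94.
Orders per year = D / Q* = 7,290 / 148.94 ≈ 48.945.

N ≈ 48.9 orders per year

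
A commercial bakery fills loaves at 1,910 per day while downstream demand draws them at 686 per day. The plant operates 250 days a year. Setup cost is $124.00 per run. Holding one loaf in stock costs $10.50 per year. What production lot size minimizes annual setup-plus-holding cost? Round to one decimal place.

Annual demand D = 686 × 250 = 171,500.
Production build-up factor (1 − d/p) = 1 − 686/1,910 = 0.6408.
Q* = √(2DS / (H(1 − d/p))) = √(2 × 171,500 × 124 / (10.5 × 0.6408)).
= √(42,532,000 / 6.7288) ≈ 2514.139.

Q* ≈ 2,514.1 loaves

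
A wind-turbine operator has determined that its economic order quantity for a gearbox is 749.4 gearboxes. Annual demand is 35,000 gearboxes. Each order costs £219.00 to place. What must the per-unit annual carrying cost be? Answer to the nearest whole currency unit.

Squaring Q* = √(2DS/H) gives Q*² = 2DS/H.
From Q* = √(2DS/H): H = 2DS / Q*² = 2 × 35,000 × 219 / 749.4² = 27.2970.

H ≈ £27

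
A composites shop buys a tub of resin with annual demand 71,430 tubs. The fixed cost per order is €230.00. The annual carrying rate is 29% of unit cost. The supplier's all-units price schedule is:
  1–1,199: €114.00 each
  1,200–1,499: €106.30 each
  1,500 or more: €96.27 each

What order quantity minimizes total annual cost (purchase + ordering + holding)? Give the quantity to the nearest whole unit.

Q* ≈ 1,500 tubs

Holding cost per unit per year at price C is H = 0.29·C.
Candidates are each tier's EOQ (if it falls in that tier) and each price-break quantity.
EOQ at €114.00 = 996.9 (feasible in tier 1): TC = 71,430×€114.00 + (71,430/996.9)×230 + (996.9/2)×0.29×€114.00 = €8,175,978.74.
EOQ at €106.30 = 1032.4 < 1200, so use break Q=1200: TC = 71,430×€106.30 + (71,430/1200.0)×230 + (1200.0/2)×0.29×€106.30 = €7,625,195.95.
EOQ at €96.27 = 1084.9 < 1500, so use break Q=1500: TC = 71,430×€96.27 + (71,430/1500.0)×230 + (1500.0/2)×0.29×€96.27 = €6,908,457.42.
Lowest total cost is €6,908,457.42 at Q = 1500.0.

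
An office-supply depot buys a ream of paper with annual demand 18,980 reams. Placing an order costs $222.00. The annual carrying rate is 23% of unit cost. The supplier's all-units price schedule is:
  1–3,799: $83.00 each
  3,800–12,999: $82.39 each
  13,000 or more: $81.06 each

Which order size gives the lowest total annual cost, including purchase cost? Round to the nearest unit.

Q* ≈ 664 reams

Holding cost per unit per year at price C is H = 0.23·C.
Evaluate total cost at each tier's feasible EOQ or, if the EOQ is below the tier, at the tier's minimum quantity.
EOQ at $83.00 = 664.4 (feasible in tier 1): TC = 18,980×$83.00 + (18,980/664.4)×222 + (664.4/2)×0.23×$83.00 = $1,588,023.60.
EOQ at $82.39 = 666.9 < 3800, so use break Q=3800: TC = 18,980×$82.39 + (18,980/3800.0)×222 + (3800.0/2)×0.23×$82.39 = $1,600,875.46.
EOQ at $81.06 = 672.3 < 13000, so use break Q=13000: TC = 18,980×$81.06 + (18,980/13000.0)×222 + (13000.0/2)×0.23×$81.06 = $1,660,027.62.
Lowest total cost is $1,588,023.60 at Q = 664.4.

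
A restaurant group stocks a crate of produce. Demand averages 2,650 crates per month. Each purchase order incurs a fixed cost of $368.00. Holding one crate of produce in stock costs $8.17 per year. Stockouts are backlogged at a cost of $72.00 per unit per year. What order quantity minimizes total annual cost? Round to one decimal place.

Annual demand D = 2,650 × 12 = 31,800.
With planned backorders, Q* = √(2DS/H) · √((H+B)/B).
√(2DS/H) = √(2 × 31,800 × 368 / 8.17) = 1692.550.
√((H+B)/B) = √((8.17+72)/72) = 1.0552.
Q* ≈ 1785.999.

Q* ≈ 1,786.0 crates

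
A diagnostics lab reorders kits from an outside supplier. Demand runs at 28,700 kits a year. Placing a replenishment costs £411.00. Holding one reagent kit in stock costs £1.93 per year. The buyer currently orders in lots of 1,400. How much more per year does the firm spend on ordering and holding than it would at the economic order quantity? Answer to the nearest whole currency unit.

EOQ = √(2DS/H) = √(2 × 28,700 × 411 / 1.93) ≈ 3496.22.
Cost at Q* = (D/Q*)S + (Q*/2)H = √(2DSH) ≈ £6,747.70.
Cost at Q = 1,400: (28,700/1,400)×411 + (1,400/2)×1.93 = £8,425.50 + £1,351.00 = £9,776.50.
Excess = £9,776.50 − £6,747.70 = £3,028.80.

Extra cost ≈ £3,029 per year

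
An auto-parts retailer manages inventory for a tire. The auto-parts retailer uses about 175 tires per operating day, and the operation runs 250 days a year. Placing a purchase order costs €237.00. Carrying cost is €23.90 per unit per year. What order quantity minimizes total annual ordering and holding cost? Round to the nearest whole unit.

Annual demand D = 175 × 250 = 43,750.
EOQ = √(2DS / H) = √(2 × 43,750 × 237 / 23.9).
= √(20,737,500 / 23.9) = √867,677.8243 ≈ 931.492.

Q* ≈ 931 tires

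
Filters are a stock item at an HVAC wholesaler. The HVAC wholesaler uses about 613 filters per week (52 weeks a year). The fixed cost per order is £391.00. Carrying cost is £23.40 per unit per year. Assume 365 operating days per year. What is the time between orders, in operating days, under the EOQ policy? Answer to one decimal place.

T ≈ 11.8 days

Annual demand D = 613 × 52 = 31,876.
Q* = √(2DS/H) = √(2 × 31,876 × 391 / 23.4) ≈ 1032.11.
Cycle time = Q*/D × 365 = 1032.11 / 31,876 × 365 ≈ 11.818 days.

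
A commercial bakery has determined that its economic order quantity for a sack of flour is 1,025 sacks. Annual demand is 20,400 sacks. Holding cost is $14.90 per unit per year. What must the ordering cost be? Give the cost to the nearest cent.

The basic EOQ model gives Q* = √(2DS/H); rearrange for the unknown.
From Q* = √(2DS/H): S = Q*²H / (2D) = 1,025² × 14.9 / (2 × 20,400) = 383.6841.

S ≈ $383.68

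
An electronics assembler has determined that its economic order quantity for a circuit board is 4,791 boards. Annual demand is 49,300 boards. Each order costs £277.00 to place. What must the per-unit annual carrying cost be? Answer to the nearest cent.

Squaring Q* = √(2DS/H) gives Q*² = 2DS/H.
From Q* = √(2DS/H): H = 2DS / Q*² = 2 × 49,300 × 277 / 4,791² = 1.1899.

H ≈ £1.19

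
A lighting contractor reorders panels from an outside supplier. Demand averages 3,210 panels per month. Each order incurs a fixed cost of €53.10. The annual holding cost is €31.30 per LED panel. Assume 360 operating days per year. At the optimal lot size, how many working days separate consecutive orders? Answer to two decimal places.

T ≈ 3.38 days

Annual demand D = 3,210 × 12 = 38,520.
EOQ = √(2DS/H) = √(2 × 38,520 × 53.1 / 31.3) ≈ 361.52.
Cycle time = Q*/D × 360 = 361.52 / 38,520 × 360 ≈ 3.379 days.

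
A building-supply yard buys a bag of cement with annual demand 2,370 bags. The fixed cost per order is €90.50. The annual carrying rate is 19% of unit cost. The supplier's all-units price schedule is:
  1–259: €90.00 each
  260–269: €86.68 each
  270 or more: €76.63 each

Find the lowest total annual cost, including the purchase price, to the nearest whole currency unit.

Holding cost per unit per year at price C is H = 0.19·C.
Candidates are each tier's EOQ (if it falls in that tier) and each price-break quantity.
EOQ at €90.00 = 158.4 (feasible in tier 1): TC = 2,370×€90.00 + (2,370/158.4)×90.5 + (158.4/2)×0.19×€90.00 = €216,008.39.
EOQ at €86.68 = 161.4 < 260, so use break Q=260: TC = 2,370×€86.68 + (2,370/260.0)×90.5 + (260.0/2)×0.19×€86.68 = €208,397.54.
EOQ at €76.63 = 171.6 < 270, so use break Q=270: TC = 2,370×€76.63 + (2,370/270.0)×90.5 + (270.0/2)×0.19×€76.63 = €184,373.05.
Lowest total cost among the candidates is at Q = 270.0.

TC* ≈ €184,373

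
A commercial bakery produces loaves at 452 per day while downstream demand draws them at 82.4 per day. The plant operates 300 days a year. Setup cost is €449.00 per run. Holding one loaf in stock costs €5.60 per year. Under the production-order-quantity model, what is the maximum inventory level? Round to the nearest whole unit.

Annual demand D = 82.4 × 300 = 24,720.
Production build-up factor (1 − d/p) = 1 − 82.4/452 = 0.8177.
Q* = √(2DS / (H(1 − d/p))) = √(2 × 24,720 × 449 / (5.6 × 0.8177)).
= √(22,198,560 / 4.5791) ≈ 2201.768.
Maximum inventory = Q*(1 − d/p) = 2201.768 × 0.8177 ≈ 1800.384.

I_max ≈ 1,800 loaves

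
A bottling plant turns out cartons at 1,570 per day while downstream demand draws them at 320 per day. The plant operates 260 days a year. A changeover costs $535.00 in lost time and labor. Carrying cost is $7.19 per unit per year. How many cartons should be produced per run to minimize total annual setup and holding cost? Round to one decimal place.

Annual demand D = 320 × 260 = 83,200.
Production build-up factor (1 − d/p) = 1 − 320/1,570 = 0.7962.
Q* = √(2DS / (H(1 − d/p))) = √(2 × 83,200 × 535 / (7.19 × 0.7962)).
= √(89,024,000 / 5.7245) ≈ 3943.519.

Q* ≈ 3,943.5 cartons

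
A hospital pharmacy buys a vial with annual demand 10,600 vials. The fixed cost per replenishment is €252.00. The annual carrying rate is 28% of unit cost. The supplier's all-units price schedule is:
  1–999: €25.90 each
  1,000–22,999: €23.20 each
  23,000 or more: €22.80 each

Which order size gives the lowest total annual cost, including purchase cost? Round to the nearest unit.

Q* ≈ 1,000 vials

Holding cost per unit per year at price C is H = 0.28·C.
Evaluate total cost at each tier's feasible EOQ or, if the EOQ is below the tier, at the tier's minimum quantity.
EOQ at €25.90 = 858.3 (feasible in tier 1): TC = 10,600×€25.90 + (10,600/858.3)×252 + (858.3/2)×0.28×€25.90 = €280,764.39.
EOQ at €23.20 = 906.9 < 1000, so use break Q=1000: TC = 10,600×€23.20 + (10,600/1000.0)×252 + (1000.0/2)×0.28×€23.20 = €251,839.20.
EOQ at €22.80 = 914.8 < 23000, so use break Q=23000: TC = 10,600×€22.80 + (10,600/23000.0)×252 + (23000.0/2)×0.28×€22.80 = €315,212.14.
Lowest total cost is €251,839.20 at Q = 1000.0.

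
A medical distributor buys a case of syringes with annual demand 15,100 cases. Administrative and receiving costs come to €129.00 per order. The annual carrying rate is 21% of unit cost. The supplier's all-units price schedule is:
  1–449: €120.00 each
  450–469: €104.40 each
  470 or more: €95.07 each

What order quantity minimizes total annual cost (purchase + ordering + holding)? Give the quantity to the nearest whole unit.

Q* ≈ 470 cases

Holding cost per unit per year at price C is H = 0.21·C.
Evaluate total cost at each tier's feasible EOQ or, if the EOQ is below the tier, at the tier's minimum quantity.
EOQ at €120.00 = 393.2 (feasible in tier 1): TC = 15,100×€120.00 + (15,100/393.2)×129 + (393.2/2)×0.21×€120.00 = €1,821,908.29.
EOQ at €104.40 = 421.5 < 450, so use break Q=450: TC = 15,100×€104.40 + (15,100/450.0)×129 + (450.0/2)×0.21×€104.40 = €1,585,701.57.
EOQ at €95.07 = 441.7 < 470, so use break Q=470: TC = 15,100×€95.07 + (15,100/470.0)×129 + (470.0/2)×0.21×€95.07 = €1,444,393.17.
Lowest total cost is €1,444,393.17 at Q = 470.0.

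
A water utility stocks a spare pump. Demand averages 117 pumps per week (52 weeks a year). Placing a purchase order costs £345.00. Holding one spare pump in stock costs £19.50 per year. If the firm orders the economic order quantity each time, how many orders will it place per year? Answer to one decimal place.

Annual demand D = 117 × 52 = 6,084.
The optimal lot size = √(2DS/H) = √(2 × 6,084 × 345 / 19.5) ≈ 463.98.
Orders per year = D / Q* = 6,084 / 463.98 ≈ 13.113.

N ≈ 13.1 orders per year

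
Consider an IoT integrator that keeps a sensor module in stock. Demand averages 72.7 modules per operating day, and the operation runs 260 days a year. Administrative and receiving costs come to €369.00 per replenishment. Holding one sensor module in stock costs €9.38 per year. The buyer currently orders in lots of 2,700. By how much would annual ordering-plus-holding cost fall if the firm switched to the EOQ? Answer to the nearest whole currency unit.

Extra cost ≈ €3,807 per year

Annual demand D = 72.7 × 260 = 18,902.
EOQ = √(2DS/H) = √(2 × 18,902 × 369 / 9.38) ≈ 1219.50.
Cost at Q* = (D/Q*)S + (Q*/2)H = √(2DSH) ≈ €11,438.88.
Cost at Q = 2,700: (18,902/2,700)×369 + (2,700/2)×9.38 = €2,583.27 + €12,663.00 = €15,246.27.
Excess = €15,246.27 − €11,438.88 = €3,807.39.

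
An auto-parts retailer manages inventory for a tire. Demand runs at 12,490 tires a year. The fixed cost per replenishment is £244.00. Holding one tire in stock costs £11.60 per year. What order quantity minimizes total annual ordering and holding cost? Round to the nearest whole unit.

EOQ = √(2DS / H) = √(2 × 12,490 × 244 / 11.6).
= √(6,095,120 / 11.6) = √525,441.3793 ≈ 724.873.

Q* ≈ 725 tires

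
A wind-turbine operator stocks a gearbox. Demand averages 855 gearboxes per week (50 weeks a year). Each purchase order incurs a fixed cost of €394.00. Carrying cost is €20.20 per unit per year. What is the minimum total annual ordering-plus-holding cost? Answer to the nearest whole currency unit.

TC* ≈ €26,086

Annual demand D = 855 × 50 = 42,750.
Q* = √(2DS/H) = √(2 × 42,750 × 394 / 20.2) ≈ 1291.38.
At Q*, ordering cost (D/Q*)S equals holding cost (Q*/2)H, each = √(DSH/2).
Minimum total = √(2DSH) = √(2 × 42,750 × 394 × 20.2) ≈ 26085.962.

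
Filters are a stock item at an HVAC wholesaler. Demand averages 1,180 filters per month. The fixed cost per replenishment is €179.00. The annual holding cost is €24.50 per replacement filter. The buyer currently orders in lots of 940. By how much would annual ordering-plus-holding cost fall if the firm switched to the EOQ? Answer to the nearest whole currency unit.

Extra cost ≈ €3,067 per year

Annual demand D = 1,180 × 12 = 14,160.
EOQ = √(2DS/H) = √(2 × 14,160 × 179 / 24.5) ≈ 454.87.
Cost at Q* = (D/Q*)S + (Q*/2)H = √(2DSH) ≈ €11,144.39.
Cost at Q = 940: (14,160/940)×179 + (940/2)×24.5 = €2,696.43 + €11,515.00 = €14,211.43.
Excess = €14,211.43 − €11,144.39 = €3,067.04.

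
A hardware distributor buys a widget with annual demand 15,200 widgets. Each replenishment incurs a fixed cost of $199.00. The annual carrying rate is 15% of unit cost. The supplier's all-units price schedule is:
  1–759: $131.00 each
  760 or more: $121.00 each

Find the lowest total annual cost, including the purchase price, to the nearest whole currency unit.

Holding cost per unit per year at price C is H = 0.15·C.
Evaluate total cost at each tier's feasible EOQ or, if the EOQ is below the tier, at the tier's minimum quantity.
EOQ at $131.00 = 554.9 (feasible in tier 1): TC = 15,200×$131.00 + (15,200/554.9)×199 + (554.9/2)×0.15×$131.00 = $2,002,102.96.
EOQ at $121.00 = 577.3 < 760, so use break Q=760: TC = 15,200×$121.00 + (15,200/760.0)×199 + (760.0/2)×0.15×$121.00 = $1,850,077.00.
Lowest total cost among the candidates is at Q = 760.0.

TC* ≈ $1,850,077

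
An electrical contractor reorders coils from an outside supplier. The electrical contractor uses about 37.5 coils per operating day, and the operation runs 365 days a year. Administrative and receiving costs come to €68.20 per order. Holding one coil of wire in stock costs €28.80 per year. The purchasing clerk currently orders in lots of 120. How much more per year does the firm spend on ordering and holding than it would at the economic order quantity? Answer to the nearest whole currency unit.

Annual demand D = 37.5 × 365 = 13,687.5.
EOQ = √(2DS/H) = √(2 × 13,687.5 × 68.2 / 28.8) ≈ 254.61.
Cost at Q* = (D/Q*)S + (Q*/2)H = √(2DSH) ≈ €7,332.73.
Cost at Q = 120: (13,687.5/120)×68.2 + (120/2)×28.8 = €7,779.06 + €1,728.00 = €9,507.06.
Excess = €9,507.06 − €7,332.73 = €2,174.34.

Extra cost ≈ €2,174 per year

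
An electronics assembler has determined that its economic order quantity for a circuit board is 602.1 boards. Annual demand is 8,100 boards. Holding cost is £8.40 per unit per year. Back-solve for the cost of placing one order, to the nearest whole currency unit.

The basic EOQ model gives Q* = √(2DS/H); rearrange for the unknown.
From Q* = √(2DS/H): S = Q*²H / (2D) = 602.1² × 8.4 / (2 × 8,100) = 187.9756.

S ≈ £188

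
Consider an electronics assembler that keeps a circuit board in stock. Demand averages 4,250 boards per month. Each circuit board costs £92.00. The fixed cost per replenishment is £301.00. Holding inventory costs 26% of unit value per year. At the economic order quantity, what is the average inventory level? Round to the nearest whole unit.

Annual demand D = 4,250 × 12 = 51,000.
Holding cost H = 0.26 × £92.00 = £23.9200 per unit per year.
EOQ = √(2DS/H) = √(2 × 51,000 × 301 / 23.92) ≈ 1132.93.
Average inventory = Q*/2 ≈ 1132.93 / 2 = 566.465.

Average inventory ≈ 566 boards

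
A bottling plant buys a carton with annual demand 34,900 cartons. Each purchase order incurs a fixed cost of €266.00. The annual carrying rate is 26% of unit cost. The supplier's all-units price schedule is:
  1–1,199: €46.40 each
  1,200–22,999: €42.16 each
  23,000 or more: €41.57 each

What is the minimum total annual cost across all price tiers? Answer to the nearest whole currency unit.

TC* ≈ €1,485,650

Holding cost per unit per year at price C is H = 0.26·C.
Candidates are each tier's EOQ (if it falls in that tier) and each price-break quantity.
Tier 1 (€46.40): EOQ = 1240.6 exceeds tier's upper bound 1199, so this tier is dominated.
EOQ at €42.16 = 1301.5 (feasible in tier 2): TC = 34,900×€42.16 + (34,900/1301.5)×266 + (1301.5/2)×0.26×€42.16 = €1,485,650.11.
EOQ at €41.57 = 1310.7 < 23000, so use break Q=23000: TC = 34,900×€41.57 + (34,900/23000.0)×266 + (23000.0/2)×0.26×€41.57 = €1,575,490.93.
Lowest total cost among the candidates is at Q = 1301.5.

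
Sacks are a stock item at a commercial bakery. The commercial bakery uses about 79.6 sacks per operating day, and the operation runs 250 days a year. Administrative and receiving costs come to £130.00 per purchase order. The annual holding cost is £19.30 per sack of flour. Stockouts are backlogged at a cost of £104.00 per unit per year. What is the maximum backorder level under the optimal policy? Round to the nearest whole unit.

S* ≈ 88 sacks

Annual demand D = 79.6 × 250 = 19,900.
With planned backorders, Q* = √(2DS/H) · √((H+B)/B).
√(2DS/H) = √(2 × 19,900 × 130 / 19.3) = 517.767.
√((H+B)/B) = √((19.3+104)/104) = 1.0888.
Q* ≈ 563.767.
S* = Q* · H/(H+B) = 563.767 × 19.3/123.3 ≈ 88.246.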